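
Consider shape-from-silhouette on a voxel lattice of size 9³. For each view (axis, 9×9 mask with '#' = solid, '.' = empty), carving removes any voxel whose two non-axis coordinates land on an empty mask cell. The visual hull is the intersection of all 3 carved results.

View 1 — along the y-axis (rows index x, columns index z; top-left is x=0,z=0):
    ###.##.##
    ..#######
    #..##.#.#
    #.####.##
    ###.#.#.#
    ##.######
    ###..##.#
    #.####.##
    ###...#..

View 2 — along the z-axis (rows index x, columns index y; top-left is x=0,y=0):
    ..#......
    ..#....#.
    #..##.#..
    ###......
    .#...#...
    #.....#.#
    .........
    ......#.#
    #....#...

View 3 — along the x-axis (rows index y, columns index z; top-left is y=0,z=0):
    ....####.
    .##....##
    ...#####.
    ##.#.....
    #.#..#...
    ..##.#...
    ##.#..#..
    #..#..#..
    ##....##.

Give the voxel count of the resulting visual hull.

full grid |V| = 729
step 1: project along y, AND mask (57/81) → |grid| = 513
step 2: project along z, AND mask (19/81) → |grid| = 120
step 3: project along x, AND mask (33/81) → |grid| = 50

remaining voxels: 50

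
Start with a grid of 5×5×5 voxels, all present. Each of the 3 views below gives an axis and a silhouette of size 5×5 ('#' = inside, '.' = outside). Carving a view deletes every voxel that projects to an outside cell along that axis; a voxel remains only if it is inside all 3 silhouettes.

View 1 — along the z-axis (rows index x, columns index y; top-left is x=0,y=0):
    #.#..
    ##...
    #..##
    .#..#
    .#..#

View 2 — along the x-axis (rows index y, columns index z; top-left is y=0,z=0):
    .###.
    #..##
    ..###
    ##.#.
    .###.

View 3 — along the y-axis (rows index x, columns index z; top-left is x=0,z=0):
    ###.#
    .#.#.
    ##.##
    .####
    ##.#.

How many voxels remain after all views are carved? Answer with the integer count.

full grid |V| = 125
carve view 1 (along z, XY-mask fill 11/25): 55 voxels remain
carve view 2 (along x, YZ-mask fill 15/25): 33 voxels remain
carve view 3 (along y, XZ-mask fill 17/25): 23 voxels remain

voxel count = 23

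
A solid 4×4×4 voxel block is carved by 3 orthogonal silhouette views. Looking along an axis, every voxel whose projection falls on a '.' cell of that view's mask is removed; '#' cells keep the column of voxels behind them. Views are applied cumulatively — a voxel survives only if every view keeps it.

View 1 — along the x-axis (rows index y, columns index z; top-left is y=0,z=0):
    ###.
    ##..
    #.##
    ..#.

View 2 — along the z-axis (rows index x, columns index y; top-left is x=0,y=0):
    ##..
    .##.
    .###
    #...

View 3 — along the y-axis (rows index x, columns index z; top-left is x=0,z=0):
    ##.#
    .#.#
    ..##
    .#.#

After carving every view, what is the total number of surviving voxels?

full grid |V| = 64
after view 1 [x-axis, 9 of 16 cells solid] → remaining = 36
after view 2 [z-axis, 8 of 16 cells solid] → remaining = 19
after view 3 [y-axis, 9 of 16 cells solid] → remaining = 10

|visual hull| = 10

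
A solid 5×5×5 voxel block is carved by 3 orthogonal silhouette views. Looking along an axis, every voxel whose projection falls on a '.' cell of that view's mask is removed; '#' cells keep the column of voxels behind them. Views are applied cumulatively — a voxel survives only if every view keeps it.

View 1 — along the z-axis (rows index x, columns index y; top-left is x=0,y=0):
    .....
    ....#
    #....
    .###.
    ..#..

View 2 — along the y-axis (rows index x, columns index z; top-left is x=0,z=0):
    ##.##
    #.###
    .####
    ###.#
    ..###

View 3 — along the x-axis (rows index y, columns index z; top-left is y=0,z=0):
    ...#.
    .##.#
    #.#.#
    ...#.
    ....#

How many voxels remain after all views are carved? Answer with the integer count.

remaining voxels: 10

full grid |V| = 125
after view 1 [z-axis, 6 of 25 cells solid] → remaining = 30
after view 2 [y-axis, 19 of 25 cells solid] → remaining = 23
after view 3 [x-axis, 9 of 25 cells solid] → remaining = 10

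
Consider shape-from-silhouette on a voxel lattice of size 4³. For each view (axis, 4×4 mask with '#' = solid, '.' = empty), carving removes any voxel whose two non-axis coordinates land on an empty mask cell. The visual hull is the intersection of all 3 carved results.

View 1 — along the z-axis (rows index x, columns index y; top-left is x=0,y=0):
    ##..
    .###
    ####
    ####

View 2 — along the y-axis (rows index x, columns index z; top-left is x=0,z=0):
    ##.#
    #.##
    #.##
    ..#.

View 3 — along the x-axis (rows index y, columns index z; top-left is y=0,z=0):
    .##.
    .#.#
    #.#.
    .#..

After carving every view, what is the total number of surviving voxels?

full grid |V| = 64
V1 z: intersect with XY mask (13 set) -- 52 left
V2 y: intersect with XZ mask (10 set) -- 31 left
V3 x: intersect with YZ mask (7 set) -- 12 left

voxel count = 12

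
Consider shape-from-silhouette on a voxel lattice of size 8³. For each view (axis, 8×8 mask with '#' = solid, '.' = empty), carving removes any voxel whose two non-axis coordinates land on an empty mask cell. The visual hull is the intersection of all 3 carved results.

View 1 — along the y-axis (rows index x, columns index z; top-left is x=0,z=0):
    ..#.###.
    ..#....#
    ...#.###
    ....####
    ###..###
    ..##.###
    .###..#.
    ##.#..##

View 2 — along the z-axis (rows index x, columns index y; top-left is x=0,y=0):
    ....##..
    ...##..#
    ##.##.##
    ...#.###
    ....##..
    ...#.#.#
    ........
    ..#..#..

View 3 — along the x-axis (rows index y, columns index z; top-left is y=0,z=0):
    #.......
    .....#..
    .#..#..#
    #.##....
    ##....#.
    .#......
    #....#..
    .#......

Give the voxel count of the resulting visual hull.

start: 8×8×8 = 512 voxels
[1] y-view keeps 34 columns → grid now 272
[2] z-view keeps 22 columns → grid now 91
[3] x-view keeps 15 columns → grid now 16

remaining voxels: 16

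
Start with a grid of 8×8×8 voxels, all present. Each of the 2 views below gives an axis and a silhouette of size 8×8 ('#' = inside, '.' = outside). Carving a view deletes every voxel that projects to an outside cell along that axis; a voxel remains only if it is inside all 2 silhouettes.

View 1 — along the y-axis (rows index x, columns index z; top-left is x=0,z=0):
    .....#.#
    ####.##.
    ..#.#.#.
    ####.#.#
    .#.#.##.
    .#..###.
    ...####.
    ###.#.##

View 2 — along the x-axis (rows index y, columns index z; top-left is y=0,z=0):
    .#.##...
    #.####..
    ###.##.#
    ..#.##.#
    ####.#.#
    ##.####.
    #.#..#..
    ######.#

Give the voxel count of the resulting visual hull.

start: 8×8×8 = 512 voxels
  1. axis=1 (XZ plane), |mask|=35  ⇒  voxels=280
  2. axis=0 (YZ plane), |mask|=40  ⇒  voxels=171

171 voxels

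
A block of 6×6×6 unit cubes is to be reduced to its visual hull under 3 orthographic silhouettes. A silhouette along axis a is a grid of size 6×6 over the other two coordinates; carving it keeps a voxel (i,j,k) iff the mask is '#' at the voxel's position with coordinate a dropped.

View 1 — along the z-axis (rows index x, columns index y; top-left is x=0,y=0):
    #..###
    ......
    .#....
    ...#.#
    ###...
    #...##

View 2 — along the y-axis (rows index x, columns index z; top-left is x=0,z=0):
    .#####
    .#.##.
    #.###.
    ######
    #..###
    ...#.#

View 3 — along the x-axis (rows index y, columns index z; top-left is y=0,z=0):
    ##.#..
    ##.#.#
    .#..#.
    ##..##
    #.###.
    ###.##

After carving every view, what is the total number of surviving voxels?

|visual hull| = 32

initial block: 6^3 = 216
V1 z: intersect with XY mask (13 set) -- 78 left
V2 y: intersect with XZ mask (24 set) -- 54 left
V3 x: intersect with YZ mask (22 set) -- 32 left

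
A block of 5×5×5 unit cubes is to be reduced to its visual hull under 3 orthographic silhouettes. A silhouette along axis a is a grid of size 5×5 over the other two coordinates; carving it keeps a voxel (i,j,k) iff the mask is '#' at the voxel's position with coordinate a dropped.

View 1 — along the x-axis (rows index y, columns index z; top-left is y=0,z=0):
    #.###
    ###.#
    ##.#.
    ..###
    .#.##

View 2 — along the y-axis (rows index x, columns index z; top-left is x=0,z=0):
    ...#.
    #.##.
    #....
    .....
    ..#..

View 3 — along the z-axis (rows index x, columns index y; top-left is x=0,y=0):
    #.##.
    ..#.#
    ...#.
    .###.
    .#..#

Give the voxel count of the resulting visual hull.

7 voxels

initial block: 5^3 = 125
step 1: project along x, AND mask (17/25) → |grid| = 85
step 2: project along y, AND mask (6/25) → |grid| = 20
step 3: project along z, AND mask (11/25) → |grid| = 7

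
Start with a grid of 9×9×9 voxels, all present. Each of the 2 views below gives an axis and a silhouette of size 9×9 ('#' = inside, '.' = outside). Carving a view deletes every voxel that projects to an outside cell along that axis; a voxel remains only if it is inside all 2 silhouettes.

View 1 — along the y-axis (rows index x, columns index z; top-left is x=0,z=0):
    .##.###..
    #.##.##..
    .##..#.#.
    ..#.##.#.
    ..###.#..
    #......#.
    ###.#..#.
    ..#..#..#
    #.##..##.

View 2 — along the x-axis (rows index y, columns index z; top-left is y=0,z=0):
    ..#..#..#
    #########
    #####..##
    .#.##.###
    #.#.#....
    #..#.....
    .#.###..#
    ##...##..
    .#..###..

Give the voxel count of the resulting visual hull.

170 voxels

before carving: 729 voxels (9×9×9)
carve view 1 (along y, XZ-mask fill 37/81): 333 voxels remain
carve view 2 (along x, YZ-mask fill 43/81): 170 voxels remain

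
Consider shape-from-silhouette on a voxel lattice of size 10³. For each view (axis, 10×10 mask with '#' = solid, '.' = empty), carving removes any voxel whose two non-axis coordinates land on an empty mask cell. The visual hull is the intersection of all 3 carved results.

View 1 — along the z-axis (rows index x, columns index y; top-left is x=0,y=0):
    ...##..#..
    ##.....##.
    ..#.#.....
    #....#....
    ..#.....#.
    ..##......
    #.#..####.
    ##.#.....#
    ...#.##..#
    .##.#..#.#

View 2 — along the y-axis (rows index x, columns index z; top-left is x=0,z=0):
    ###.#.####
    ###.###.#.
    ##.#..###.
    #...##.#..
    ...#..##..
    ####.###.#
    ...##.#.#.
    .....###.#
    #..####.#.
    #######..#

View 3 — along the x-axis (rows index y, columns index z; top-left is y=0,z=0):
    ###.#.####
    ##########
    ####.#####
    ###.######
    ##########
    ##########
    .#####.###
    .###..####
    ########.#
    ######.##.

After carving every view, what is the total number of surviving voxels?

voxel count = 171

before carving: 1000 voxels (10×10×10)
V1 z: intersect with XY mask (34 set) -- 340 left
V2 y: intersect with XZ mask (58 set) -- 198 left
V3 x: intersect with YZ mask (88 set) -- 171 left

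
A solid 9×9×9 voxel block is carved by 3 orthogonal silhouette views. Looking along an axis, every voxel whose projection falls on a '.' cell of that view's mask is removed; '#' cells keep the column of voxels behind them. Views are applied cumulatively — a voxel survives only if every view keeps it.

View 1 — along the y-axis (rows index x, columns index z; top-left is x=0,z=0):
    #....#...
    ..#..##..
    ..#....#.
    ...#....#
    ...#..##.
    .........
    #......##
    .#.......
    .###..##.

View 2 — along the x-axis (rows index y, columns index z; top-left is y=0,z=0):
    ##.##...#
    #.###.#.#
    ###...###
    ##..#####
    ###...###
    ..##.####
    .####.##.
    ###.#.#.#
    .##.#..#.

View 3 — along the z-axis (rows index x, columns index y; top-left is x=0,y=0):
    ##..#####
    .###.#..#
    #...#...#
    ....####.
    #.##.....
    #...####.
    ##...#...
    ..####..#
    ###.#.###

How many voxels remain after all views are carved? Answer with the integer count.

before carving: 729 voxels (9×9×9)
V1 y: intersect with XZ mask (21 set) -- 189 left
V2 x: intersect with YZ mask (52 set) -- 122 left
V3 z: intersect with XY mask (42 set) -- 63 left

|visual hull| = 63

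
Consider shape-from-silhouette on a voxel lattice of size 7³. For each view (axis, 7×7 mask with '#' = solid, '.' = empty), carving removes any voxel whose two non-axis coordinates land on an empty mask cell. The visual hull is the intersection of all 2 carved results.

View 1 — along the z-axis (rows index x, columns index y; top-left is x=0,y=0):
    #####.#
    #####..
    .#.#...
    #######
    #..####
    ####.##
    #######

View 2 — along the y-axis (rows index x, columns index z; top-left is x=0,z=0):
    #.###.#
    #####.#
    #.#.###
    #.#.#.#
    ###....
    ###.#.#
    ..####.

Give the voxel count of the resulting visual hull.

before carving: 343 voxels (7×7×7)
after view 1 [z-axis, 38 of 49 cells solid] → remaining = 266
after view 2 [y-axis, 32 of 49 cells solid] → remaining = 171

remaining voxels: 171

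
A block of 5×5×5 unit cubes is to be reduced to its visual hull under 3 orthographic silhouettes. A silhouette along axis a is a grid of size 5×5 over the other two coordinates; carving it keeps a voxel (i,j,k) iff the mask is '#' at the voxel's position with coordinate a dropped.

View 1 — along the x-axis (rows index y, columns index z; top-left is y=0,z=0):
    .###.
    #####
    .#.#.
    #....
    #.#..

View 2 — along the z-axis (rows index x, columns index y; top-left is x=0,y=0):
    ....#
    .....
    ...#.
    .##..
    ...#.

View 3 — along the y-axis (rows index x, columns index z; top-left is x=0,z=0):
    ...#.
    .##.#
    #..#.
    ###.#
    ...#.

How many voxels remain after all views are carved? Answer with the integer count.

6 voxels

start: 5×5×5 = 125 voxels
  1. axis=0 (YZ plane), |mask|=13  ⇒  voxels=65
  2. axis=2 (XY plane), |mask|=5  ⇒  voxels=11
  3. axis=1 (XZ plane), |mask|=11  ⇒  voxels=6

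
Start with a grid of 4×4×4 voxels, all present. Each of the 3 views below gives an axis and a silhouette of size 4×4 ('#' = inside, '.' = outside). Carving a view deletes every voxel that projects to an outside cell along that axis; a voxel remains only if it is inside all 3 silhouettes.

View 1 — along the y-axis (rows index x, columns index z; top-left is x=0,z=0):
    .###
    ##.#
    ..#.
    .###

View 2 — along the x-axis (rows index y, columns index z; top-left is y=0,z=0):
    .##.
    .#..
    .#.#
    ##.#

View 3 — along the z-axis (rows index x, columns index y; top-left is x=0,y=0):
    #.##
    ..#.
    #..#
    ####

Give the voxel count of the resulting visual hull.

initial block: 4^3 = 64
after view 1 [y-axis, 10 of 16 cells solid] → remaining = 40
after view 2 [x-axis, 8 of 16 cells solid] → remaining = 22
after view 3 [z-axis, 10 of 16 cells solid] → remaining = 16

remaining voxels: 16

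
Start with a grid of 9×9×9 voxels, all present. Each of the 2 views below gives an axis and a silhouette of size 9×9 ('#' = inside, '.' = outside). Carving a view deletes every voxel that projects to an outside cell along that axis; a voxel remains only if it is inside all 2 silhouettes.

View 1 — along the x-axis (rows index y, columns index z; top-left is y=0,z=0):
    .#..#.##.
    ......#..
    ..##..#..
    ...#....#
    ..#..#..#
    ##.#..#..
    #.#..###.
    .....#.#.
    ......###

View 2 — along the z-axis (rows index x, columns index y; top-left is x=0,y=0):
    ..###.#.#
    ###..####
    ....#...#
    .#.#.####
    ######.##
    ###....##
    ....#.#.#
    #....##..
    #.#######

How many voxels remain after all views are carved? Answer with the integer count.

before carving: 729 voxels (9×9×9)
[1] x-view keeps 27 columns → grid now 243
[2] z-view keeps 47 columns → grid now 146

|visual hull| = 146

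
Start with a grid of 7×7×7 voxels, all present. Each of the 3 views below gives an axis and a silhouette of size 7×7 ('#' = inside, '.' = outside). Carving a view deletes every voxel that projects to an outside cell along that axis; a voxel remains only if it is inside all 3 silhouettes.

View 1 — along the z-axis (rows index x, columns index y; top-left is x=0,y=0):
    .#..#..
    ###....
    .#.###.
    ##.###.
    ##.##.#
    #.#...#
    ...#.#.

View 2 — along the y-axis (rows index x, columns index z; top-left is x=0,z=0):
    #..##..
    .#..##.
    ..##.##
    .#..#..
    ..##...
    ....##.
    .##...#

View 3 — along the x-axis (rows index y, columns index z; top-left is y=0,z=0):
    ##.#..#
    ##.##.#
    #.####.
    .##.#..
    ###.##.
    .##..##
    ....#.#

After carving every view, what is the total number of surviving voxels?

38 voxels

full grid |V| = 343
[1] z-view keeps 24 columns → grid now 168
[2] y-view keeps 19 columns → grid now 63
[3] x-view keeps 28 columns → grid now 38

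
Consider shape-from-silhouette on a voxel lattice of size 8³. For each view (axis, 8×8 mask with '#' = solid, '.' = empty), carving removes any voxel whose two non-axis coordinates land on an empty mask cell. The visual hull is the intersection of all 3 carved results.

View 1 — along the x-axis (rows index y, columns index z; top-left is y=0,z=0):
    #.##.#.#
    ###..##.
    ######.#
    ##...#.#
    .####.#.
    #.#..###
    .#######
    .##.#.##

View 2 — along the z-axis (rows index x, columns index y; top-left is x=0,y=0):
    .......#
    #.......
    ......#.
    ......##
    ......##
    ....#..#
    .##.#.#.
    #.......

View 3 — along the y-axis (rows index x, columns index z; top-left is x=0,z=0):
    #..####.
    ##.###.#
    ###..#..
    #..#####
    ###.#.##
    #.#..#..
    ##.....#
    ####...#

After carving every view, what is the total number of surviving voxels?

voxel count = 41

start: 8×8×8 = 512 voxels
after view 1 [x-axis, 43 of 64 cells solid] → remaining = 344
after view 2 [z-axis, 14 of 64 cells solid] → remaining = 80
after view 3 [y-axis, 38 of 64 cells solid] → remaining = 41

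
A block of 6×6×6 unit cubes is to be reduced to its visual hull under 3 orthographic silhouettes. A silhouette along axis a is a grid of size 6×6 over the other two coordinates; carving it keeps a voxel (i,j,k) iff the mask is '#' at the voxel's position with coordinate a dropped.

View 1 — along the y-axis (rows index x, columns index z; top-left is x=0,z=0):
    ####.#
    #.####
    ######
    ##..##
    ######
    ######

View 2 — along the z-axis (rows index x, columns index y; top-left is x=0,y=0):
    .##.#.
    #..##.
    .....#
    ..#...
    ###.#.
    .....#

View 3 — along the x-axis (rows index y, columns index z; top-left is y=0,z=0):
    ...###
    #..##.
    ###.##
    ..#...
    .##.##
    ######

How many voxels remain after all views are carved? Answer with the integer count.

initial block: 6^3 = 216
after view 1 [y-axis, 32 of 36 cells solid] → remaining = 192
after view 2 [z-axis, 13 of 36 cells solid] → remaining = 70
after view 3 [x-axis, 22 of 36 cells solid] → remaining = 47

|visual hull| = 47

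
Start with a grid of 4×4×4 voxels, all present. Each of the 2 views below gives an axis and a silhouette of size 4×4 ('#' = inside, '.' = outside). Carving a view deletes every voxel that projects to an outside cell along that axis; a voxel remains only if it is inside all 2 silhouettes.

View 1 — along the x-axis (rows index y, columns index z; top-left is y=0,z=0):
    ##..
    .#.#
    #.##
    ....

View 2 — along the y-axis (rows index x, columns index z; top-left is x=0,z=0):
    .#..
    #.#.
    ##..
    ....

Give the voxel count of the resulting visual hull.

|visual hull| = 9

start: 4×4×4 = 64 voxels
V1 x: intersect with YZ mask (7 set) -- 28 left
V2 y: intersect with XZ mask (5 set) -- 9 left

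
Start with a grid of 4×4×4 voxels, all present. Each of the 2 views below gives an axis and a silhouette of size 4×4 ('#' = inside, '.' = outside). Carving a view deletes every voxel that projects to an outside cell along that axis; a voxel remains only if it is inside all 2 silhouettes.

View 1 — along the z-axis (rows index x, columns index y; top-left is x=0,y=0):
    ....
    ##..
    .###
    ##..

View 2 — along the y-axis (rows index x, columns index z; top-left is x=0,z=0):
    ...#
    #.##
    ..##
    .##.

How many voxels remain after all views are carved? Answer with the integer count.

16 voxels

full grid |V| = 64
after view 1 [z-axis, 7 of 16 cells solid] → remaining = 28
after view 2 [y-axis, 8 of 16 cells solid] → remaining = 16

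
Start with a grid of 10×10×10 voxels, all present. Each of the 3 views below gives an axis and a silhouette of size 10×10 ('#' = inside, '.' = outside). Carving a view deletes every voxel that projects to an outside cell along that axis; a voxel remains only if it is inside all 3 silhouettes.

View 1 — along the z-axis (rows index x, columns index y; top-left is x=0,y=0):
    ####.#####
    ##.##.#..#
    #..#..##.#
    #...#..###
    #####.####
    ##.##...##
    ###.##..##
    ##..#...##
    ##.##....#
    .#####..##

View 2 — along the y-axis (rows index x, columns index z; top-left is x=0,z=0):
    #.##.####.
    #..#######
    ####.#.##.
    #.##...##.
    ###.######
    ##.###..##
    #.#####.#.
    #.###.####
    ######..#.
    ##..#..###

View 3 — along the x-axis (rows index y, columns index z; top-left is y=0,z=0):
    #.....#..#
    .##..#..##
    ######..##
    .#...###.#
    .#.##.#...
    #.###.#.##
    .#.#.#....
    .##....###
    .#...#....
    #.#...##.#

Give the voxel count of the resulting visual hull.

|visual hull| = 193

before carving: 1000 voxels (10×10×10)
[1] z-view keeps 64 columns → grid now 640
[2] y-view keeps 71 columns → grid now 460
[3] x-view keeps 47 columns → grid now 193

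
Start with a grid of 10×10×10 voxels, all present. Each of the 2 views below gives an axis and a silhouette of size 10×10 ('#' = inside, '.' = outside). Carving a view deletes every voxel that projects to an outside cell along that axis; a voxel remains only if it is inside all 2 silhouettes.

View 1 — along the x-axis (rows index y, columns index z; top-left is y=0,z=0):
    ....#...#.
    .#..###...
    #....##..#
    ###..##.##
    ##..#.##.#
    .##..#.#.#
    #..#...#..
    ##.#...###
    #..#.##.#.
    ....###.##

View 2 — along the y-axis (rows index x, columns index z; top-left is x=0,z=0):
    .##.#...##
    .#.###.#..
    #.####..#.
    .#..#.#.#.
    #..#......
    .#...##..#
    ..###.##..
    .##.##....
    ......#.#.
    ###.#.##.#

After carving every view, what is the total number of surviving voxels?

full grid |V| = 1000
  1. axis=0 (YZ plane), |mask|=47  ⇒  voxels=470
  2. axis=1 (XZ plane), |mask|=44  ⇒  voxels=202

202 voxels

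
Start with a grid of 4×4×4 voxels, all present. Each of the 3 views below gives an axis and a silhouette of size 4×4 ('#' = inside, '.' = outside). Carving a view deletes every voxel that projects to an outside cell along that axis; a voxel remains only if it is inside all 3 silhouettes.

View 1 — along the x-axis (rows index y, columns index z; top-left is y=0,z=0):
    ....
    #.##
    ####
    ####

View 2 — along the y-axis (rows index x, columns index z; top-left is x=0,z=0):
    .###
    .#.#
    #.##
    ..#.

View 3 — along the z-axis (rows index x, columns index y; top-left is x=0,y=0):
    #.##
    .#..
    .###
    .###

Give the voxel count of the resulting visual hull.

remaining voxels: 19

initial block: 4^3 = 64
step 1: project along x, AND mask (11/16) → |grid| = 44
step 2: project along y, AND mask (9/16) → |grid| = 25
step 3: project along z, AND mask (10/16) → |grid| = 19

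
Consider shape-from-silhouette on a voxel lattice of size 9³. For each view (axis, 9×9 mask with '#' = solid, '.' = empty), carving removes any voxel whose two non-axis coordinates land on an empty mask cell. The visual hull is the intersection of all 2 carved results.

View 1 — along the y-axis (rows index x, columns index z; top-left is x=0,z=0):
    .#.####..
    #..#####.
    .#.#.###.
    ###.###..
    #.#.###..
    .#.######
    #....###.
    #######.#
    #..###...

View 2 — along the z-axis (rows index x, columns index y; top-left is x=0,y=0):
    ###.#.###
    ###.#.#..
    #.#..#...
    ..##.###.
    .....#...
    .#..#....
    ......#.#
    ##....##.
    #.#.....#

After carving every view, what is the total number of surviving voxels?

remaining voxels: 181

before carving: 729 voxels (9×9×9)
  1. axis=1 (XZ plane), |mask|=50  ⇒  voxels=450
  2. axis=2 (XY plane), |mask|=32  ⇒  voxels=181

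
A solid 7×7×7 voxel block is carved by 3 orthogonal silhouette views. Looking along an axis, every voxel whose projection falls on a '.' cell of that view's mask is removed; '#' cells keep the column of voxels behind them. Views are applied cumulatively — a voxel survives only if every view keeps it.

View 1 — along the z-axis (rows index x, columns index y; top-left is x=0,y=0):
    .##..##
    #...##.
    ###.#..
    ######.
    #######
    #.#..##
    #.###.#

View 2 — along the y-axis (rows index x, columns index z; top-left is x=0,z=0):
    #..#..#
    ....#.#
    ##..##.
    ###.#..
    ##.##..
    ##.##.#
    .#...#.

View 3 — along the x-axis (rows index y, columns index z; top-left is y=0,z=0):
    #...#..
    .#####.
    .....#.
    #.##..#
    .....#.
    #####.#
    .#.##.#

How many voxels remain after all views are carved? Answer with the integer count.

55 voxels

initial block: 7^3 = 343
carve view 1 (along z, XY-mask fill 33/49): 231 voxels remain
carve view 2 (along y, XZ-mask fill 24/49): 116 voxels remain
carve view 3 (along x, YZ-mask fill 23/49): 55 voxels remain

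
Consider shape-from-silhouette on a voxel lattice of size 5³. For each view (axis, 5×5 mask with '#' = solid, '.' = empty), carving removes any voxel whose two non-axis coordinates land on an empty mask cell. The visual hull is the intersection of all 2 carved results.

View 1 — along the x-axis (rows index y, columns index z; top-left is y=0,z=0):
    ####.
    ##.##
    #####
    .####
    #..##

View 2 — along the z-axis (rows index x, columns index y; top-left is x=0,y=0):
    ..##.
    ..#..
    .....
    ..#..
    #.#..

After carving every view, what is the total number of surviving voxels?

|visual hull| = 28

before carving: 125 voxels (5×5×5)
  1. axis=0 (YZ plane), |mask|=20  ⇒  voxels=100
  2. axis=2 (XY plane), |mask|=6  ⇒  voxels=28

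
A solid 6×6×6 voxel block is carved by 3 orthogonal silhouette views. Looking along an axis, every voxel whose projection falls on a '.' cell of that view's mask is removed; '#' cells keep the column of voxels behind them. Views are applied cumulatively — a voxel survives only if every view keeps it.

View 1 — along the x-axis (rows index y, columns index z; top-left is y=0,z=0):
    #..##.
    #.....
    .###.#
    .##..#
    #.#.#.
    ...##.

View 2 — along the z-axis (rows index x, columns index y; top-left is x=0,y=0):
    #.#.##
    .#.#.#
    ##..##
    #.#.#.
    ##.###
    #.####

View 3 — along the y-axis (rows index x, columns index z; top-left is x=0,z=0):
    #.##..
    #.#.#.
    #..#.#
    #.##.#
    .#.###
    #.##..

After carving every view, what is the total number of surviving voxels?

|visual hull| = 37

before carving: 216 voxels (6×6×6)
step 1: project along x, AND mask (16/36) → |grid| = 96
step 2: project along z, AND mask (24/36) → |grid| = 64
step 3: project along y, AND mask (20/36) → |grid| = 37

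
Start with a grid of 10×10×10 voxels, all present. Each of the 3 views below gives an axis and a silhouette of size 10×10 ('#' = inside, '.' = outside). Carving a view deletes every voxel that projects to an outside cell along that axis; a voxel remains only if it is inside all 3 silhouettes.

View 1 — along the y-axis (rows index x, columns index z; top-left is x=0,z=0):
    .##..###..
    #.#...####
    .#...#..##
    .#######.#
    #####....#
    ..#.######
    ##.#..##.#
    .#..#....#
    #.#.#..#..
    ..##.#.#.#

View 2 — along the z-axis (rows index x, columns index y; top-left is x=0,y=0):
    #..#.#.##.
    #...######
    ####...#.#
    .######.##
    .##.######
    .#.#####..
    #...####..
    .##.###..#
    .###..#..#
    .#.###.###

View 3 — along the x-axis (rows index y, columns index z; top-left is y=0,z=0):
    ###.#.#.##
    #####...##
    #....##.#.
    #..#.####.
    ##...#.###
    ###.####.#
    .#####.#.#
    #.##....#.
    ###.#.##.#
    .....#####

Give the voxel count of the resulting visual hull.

remaining voxels: 214

start: 10×10×10 = 1000 voxels
[1] y-view keeps 54 columns → grid now 540
[2] z-view keeps 63 columns → grid now 348
[3] x-view keeps 61 columns → grid now 214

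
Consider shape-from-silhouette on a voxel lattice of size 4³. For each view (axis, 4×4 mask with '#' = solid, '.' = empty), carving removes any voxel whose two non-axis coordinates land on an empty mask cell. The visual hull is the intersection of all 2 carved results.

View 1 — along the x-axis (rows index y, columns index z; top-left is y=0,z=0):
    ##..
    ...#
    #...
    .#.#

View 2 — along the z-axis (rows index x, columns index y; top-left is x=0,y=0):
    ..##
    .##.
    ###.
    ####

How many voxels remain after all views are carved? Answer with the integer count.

15 voxels

initial block: 4^3 = 64
step 1: project along x, AND mask (6/16) → |grid| = 24
step 2: project along z, AND mask (11/16) → |grid| = 15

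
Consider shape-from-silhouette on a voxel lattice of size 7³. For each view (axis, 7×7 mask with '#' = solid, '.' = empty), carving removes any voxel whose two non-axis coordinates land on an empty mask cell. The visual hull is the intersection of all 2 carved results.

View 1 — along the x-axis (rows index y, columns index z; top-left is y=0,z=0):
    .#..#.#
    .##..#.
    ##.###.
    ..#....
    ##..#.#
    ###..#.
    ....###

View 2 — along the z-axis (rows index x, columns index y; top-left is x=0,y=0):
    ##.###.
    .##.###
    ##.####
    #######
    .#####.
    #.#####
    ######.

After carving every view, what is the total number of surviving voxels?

start: 7×7×7 = 343 voxels
  1. axis=0 (YZ plane), |mask|=23  ⇒  voxels=161
  2. axis=2 (XY plane), |mask|=40  ⇒  voxels=132

132 voxels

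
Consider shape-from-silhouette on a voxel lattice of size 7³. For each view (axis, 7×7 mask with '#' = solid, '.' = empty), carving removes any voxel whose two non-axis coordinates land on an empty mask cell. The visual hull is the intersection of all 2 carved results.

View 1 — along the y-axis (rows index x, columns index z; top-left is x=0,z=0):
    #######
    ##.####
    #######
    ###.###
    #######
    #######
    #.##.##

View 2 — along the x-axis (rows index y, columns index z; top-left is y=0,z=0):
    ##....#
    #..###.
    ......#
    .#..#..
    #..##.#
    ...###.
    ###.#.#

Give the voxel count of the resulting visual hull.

142 voxels

initial block: 7^3 = 343
V1 y: intersect with XZ mask (45 set) -- 315 left
V2 x: intersect with YZ mask (22 set) -- 142 left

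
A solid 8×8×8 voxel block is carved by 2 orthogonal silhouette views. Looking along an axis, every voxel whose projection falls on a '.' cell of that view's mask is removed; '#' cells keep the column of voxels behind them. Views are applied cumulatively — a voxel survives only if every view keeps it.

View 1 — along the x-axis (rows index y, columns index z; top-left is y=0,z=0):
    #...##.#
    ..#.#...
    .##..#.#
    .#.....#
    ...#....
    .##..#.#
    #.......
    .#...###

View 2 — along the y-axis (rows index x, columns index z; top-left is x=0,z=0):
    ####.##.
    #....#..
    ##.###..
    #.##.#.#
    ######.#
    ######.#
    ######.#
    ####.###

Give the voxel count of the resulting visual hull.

before carving: 512 voxels (8×8×8)
step 1: project along x, AND mask (22/64) → |grid| = 176
step 2: project along y, AND mask (46/64) → |grid| = 132

|visual hull| = 132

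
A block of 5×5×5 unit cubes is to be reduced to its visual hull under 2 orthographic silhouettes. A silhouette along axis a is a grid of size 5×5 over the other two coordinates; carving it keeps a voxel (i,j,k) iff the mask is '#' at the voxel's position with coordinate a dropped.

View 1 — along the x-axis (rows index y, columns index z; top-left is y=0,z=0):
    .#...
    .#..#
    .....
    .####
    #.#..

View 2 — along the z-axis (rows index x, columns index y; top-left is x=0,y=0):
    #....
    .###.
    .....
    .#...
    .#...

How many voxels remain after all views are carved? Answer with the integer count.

initial block: 5^3 = 125
  1. axis=0 (YZ plane), |mask|=9  ⇒  voxels=45
  2. axis=2 (XY plane), |mask|=6  ⇒  voxels=11

remaining voxels: 11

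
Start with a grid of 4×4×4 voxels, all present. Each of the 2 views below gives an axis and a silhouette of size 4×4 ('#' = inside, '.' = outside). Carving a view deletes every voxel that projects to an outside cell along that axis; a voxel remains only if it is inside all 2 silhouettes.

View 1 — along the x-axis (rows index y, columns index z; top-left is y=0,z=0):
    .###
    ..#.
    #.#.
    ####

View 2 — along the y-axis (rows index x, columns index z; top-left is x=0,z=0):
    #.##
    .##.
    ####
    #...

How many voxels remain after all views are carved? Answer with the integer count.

full grid |V| = 64
  1. axis=0 (YZ plane), |mask|=10  ⇒  voxels=40
  2. axis=1 (XZ plane), |mask|=10  ⇒  voxels=26

voxel count = 26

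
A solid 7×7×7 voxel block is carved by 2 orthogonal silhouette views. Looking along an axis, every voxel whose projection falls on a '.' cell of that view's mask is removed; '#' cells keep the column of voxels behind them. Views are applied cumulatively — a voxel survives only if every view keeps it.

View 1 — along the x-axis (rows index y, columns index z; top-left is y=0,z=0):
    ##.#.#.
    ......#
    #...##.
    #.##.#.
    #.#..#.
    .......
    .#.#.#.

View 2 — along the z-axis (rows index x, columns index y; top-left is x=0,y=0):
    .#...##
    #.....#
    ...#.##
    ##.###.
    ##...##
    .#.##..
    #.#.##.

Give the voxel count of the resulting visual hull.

|visual hull| = 56

before carving: 343 voxels (7×7×7)
  1. axis=0 (YZ plane), |mask|=18  ⇒  voxels=126
  2. axis=2 (XY plane), |mask|=24  ⇒  voxels=56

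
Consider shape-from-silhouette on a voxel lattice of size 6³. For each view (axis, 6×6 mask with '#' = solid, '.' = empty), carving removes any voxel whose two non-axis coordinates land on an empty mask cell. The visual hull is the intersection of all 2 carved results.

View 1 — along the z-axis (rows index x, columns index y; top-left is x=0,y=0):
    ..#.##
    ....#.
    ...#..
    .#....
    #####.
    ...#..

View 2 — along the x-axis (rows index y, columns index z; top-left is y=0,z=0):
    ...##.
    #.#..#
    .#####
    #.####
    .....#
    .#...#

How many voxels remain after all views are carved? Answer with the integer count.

initial block: 6^3 = 216
after view 1 [z-axis, 12 of 36 cells solid] → remaining = 72
after view 2 [x-axis, 18 of 36 cells solid] → remaining = 38

38 voxels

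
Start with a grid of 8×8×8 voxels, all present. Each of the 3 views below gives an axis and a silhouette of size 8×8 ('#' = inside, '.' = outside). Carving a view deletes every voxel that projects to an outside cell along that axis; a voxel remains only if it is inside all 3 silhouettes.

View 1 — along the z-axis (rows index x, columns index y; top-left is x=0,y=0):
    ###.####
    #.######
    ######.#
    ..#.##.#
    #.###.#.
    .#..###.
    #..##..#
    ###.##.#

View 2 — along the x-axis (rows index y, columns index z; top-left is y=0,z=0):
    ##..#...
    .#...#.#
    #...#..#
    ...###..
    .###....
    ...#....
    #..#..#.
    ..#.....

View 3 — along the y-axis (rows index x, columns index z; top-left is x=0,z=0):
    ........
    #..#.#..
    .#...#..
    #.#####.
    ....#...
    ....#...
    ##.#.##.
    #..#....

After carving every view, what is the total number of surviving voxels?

|visual hull| = 32

before carving: 512 voxels (8×8×8)
[1] z-view keeps 44 columns → grid now 352
[2] x-view keeps 20 columns → grid now 108
[3] y-view keeps 20 columns → grid now 32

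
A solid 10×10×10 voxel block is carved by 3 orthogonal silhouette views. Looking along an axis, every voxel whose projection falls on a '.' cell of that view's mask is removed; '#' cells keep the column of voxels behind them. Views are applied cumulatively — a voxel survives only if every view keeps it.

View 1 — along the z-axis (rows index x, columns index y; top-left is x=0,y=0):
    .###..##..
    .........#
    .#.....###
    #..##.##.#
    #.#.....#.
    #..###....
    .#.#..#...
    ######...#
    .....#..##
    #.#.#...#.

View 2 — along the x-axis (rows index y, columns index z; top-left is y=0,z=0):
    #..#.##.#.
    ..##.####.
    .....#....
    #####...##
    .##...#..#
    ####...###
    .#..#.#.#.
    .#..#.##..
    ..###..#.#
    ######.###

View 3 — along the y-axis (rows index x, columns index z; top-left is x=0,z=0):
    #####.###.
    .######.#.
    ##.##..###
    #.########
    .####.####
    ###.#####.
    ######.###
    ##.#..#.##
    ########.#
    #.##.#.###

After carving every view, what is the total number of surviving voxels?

165 voxels

initial block: 10^3 = 1000
carve view 1 (along z, XY-mask fill 40/100): 400 voxels remain
carve view 2 (along x, YZ-mask fill 52/100): 214 voxels remain
carve view 3 (along y, XZ-mask fill 78/100): 165 voxels remain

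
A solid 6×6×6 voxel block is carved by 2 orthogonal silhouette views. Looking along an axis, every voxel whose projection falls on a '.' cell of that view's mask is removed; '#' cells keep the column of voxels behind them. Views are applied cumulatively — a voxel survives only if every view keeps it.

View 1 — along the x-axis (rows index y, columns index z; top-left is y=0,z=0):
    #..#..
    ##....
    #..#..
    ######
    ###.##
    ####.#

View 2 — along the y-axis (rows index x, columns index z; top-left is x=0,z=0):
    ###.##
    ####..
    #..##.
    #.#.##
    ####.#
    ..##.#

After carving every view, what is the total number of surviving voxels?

before carving: 216 voxels (6×6×6)
V1 x: intersect with YZ mask (22 set) -- 132 left
V2 y: intersect with XZ mask (24 set) -- 91 left

|visual hull| = 91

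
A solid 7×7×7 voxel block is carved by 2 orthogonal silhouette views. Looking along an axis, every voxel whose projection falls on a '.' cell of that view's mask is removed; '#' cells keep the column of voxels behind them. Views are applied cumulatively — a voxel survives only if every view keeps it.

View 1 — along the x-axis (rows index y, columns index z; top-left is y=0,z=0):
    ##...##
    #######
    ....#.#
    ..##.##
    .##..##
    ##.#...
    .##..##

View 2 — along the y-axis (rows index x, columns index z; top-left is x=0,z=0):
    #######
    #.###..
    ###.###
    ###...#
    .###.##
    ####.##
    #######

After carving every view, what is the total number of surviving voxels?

before carving: 343 voxels (7×7×7)
V1 x: intersect with YZ mask (28 set) -- 196 left
V2 y: intersect with XZ mask (39 set) -- 160 left

voxel count = 160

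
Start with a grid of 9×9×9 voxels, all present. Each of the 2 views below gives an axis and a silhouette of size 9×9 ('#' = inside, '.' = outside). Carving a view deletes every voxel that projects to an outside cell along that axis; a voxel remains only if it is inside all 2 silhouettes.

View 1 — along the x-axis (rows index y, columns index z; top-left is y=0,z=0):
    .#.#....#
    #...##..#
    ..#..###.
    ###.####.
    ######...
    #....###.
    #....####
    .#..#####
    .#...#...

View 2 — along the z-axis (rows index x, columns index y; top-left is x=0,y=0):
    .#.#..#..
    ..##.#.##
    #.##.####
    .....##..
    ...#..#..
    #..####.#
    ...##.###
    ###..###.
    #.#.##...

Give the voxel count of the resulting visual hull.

|visual hull| = 187

full grid |V| = 729
V1 x: intersect with YZ mask (41 set) -- 369 left
V2 z: intersect with XY mask (40 set) -- 187 left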